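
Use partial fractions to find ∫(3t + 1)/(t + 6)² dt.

Decompose: α = 3, β = 3·(-6) + 1 = -17, so (3t + 1)/(t + 6)² = 3/(t + 6) - 17/(t + 6)². Integrate: ∫ α/(t + 6) dt = 3 ln|(t + 6)|; ∫ β/(t + 6)² dt = 17/(t + 6). Sum: 3 ln|(t + 6)| + 17/(t + 6) + C


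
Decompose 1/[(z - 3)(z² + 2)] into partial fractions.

Cover-up at z = 3: α = 1/(3² + 2) = 1/11. Then β = -α = -1/11, γ = -α·(0 + 3) = -3/11
Result: (1/11)/(z - 3) - ((1/11)z + 3/11)/(z² + 2)


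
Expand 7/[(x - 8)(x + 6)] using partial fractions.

7/(x - 8)(x + 6) = α/(x - 8) + β/(x + 6). α = 7/(8 + 6) = 1/2, β = 7/(-6 - 8) = -1/2
Result: (1/2)/(x - 8) - (1/2)/(x + 6)


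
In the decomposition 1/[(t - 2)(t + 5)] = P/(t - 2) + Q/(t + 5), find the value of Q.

Cover-up at t = -5: Q = 1/(-5 - 2) = -1/7


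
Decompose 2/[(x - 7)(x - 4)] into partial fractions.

2/(x - 7)(x - 4) = P/(x - 7) + Q/(x - 4). P = 2/(7 - 4) = 2/3, Q = 2/(4 - 7) = -2/3
Result: (2/3)/(x - 7) - (2/3)/(x - 4)


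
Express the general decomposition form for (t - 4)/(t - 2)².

Repeated linear factor: A/(t - 2) + B/(t - 2)²


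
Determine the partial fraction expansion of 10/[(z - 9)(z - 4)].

10/(z - 9)(z - 4) = α/(z - 9) + β/(z - 4). α = 10/(9 - 4) = 2, β = 10/(4 - 9) = -2
Result: 2/(z - 9) - 2/(z - 4)


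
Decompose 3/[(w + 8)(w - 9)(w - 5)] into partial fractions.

Using cover-up method: A = 3/221, B = 3/68, C = -3/52
Result: (3/221)/(w + 8) + (3/68)/(w - 9) - (3/52)/(w - 5)


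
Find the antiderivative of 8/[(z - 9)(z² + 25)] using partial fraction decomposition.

Cover-up at z=9: α = 8/(9²+25) = 4/53. Coeff matching: β = -4/53, γ = -36/53. Decomposition: (4/53)/(z - 9) - ((4/53)z + 36/53)/(z² + 25). Integrate: linear → ln, quadratic → (1/2)ln + arctan: (4/53) ln|(z - 9)| - (2/53) ln(z² + 25) - (36/265) arctan(z/5) + C


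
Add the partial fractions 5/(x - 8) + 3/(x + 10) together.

Common denominator (x - 8)(x + 10). Numerator: 5(x + 10) + 3(x - 8) = (5x + 50) + (3x - 24) = 8x + 26
Result: (8x + 26)/[(x - 8)(x + 10)]


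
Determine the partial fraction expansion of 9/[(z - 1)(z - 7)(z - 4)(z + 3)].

Using Heaviside cover-up: (1/8)/(z - 1) + (1/20)/(z - 7) - (1/7)/(z - 4) - (9/280)/(z + 3)


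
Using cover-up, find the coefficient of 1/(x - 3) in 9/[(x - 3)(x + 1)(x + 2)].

Cover (x - 3), set x=3: 9/[(3 + 1)(3 + 2)] = 9/20


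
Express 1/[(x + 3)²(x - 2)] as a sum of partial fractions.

Cover-up at x=2: R = 1/(2 + 3)² = 1/25. Cover-up at x=-3: Q = 1/(-3 - 2) = -1/5. Comparing x² coeff: P = -R = -1/25
Result: (-1/25)/(x + 3) - (1/5)/(x + 3)² + (1/25)/(x - 2)


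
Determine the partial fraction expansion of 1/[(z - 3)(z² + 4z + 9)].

Cover-up at z = 3: P = 1/(3² + 4·3 + 9) = 1/30. Then Q = -P = -1/30, R = -P·(4 + 3) = -7/30
Result: (1/30)/(z - 3) - ((1/30)z + 7/30)/(z² + 4z + 9)


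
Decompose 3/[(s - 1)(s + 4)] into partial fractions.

3/(s - 1)(s + 4) = P/(s - 1) + Q/(s + 4). P = 3/(1 + 4) = 3/5, Q = 3/(-4 - 1) = -3/5
Result: (3/5)/(s - 1) - (3/5)/(s + 4)


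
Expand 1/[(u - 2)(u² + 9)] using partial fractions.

Cover-up at u = 2: α = 1/(2² + 9) = 1/13. Then β = -α = -1/13, γ = -α·(0 + 2) = -2/13
Result: (1/13)/(u - 2) - ((1/13)u + 2/13)/(u² + 9)


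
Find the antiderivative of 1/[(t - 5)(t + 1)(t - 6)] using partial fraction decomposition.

Cover-up: α = -1/6, β = 1/42, γ = 1/7. Decomposition: (-1/6)/(t - 5) + (1/42)/(t + 1) + (1/7)/(t - 6). Integrate each term: (-1/6) ln|(t - 5)| + (1/42) ln|(t + 1)| + (1/7) ln|(t - 6)| + C


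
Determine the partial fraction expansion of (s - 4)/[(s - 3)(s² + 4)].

At s=3: P = (1·3 - 4)/(3² + 4) = -1/13. Q = -P = 1/13, R = 1 - 3·P = 16/13
Result: (-1/13)/(s - 3) + ((1/13)s + 16/13)/(s² + 4)


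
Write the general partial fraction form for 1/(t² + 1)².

Repeated quadratic factor: (Pt + Q)/(t² + 1) + (Rt + S)/(t² + 1)²


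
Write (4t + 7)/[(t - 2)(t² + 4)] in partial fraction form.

At t=2: α = (4·2 + 7)/(2² + 4) = 15/8. β = -α = -15/8, γ = 4 - 2·α = 1/4
Result: (15/8)/(t - 2) - ((15/8)t - 1/4)/(t² + 4)


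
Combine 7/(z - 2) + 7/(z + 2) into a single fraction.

Common denominator (z - 2)(z + 2). Numerator: 7(z + 2) + 7(z - 2) = (7z + 14) + (7z - 14) = 14z
Result: (14z)/[(z - 2)(z + 2)]


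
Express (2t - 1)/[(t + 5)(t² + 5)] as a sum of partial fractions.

At t=-5: α = (2·(-5) - 1)/((-5)² + 5) = -11/30. β = -α = 11/30, γ = 2 - (-5)·α = 1/6
Result: (-11/30)/(t + 5) + ((11/30)t + 1/6)/(t² + 5)


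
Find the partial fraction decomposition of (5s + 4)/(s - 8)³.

(5s + 4) = P(s - 8)² + Q(s - 8) + R. At s = 8: R = 5·8 + 4 = 44. Coefficients: P = 0, Q = 5
Result: 5/(s - 8)² + 44/(s - 8)³


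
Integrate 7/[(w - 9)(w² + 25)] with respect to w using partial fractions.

Cover-up at w=9: α = 7/(9²+25) = 7/106. Coeff matching: β = -7/106, γ = -63/106. Decomposition: (7/106)/(w - 9) - ((7/106)w + 63/106)/(w² + 25). Integrate: linear → ln, quadratic → (1/2)ln + arctan: (7/106) ln|(w - 9)| - (7/212) ln(w² + 25) - (63/530) arctan(w/5) + C


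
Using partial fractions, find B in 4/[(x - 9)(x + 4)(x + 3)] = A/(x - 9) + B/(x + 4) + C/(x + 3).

Cover-up at x = -4: B = 4/[(-4 - 9)(-4 + 3)] = 4/[(-13)(-1)] = 4/13


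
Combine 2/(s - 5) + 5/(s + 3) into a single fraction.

Common denominator (s - 5)(s + 3). Numerator: 2(s + 3) + 5(s - 5) = (2s + 6) + (5s - 25) = 7s - 19
Result: (7s - 19)/[(s - 5)(s + 3)]


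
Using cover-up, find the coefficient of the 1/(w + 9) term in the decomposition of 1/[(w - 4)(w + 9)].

Cover (w + 9), set w=-9: 1/((w - 4) at w=-9) = 1/(-13) = -1/13


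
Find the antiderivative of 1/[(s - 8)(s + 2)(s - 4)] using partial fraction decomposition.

Cover-up: A = 1/40, B = 1/60, C = -1/24. Decomposition: (1/40)/(s - 8) + (1/60)/(s + 2) - (1/24)/(s - 4). Integrate each term: (1/40) ln|(s - 8)| + (1/60) ln|(s + 2)| - (1/24) ln|(s - 4)| + C


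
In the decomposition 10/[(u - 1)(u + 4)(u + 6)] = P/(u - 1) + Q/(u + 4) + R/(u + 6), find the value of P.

Cover-up at u = 1: P = 10/[(1 + 4)(1 + 6)] = 10/[(5)(7)] = 10/35 = 2/7


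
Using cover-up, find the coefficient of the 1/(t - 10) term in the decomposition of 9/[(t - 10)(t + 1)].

Cover (t - 10), set t=10: 9/((t + 1) at t=10) = 9/(11) = 9/11


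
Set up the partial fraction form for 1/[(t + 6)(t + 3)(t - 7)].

Three distinct linear factors: α/(t + 6) + β/(t + 3) + γ/(t - 7)


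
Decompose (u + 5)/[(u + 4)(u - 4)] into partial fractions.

At u=-4: A = (1·(-4) + 5)/(-4 - 4) = -1/8. At u=4: B = (1·4 + 5)/(4 + 4) = 9/8
Result: (-1/8)/(u + 4) + (9/8)/(u - 4)


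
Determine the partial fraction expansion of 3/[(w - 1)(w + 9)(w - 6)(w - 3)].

Using Heaviside cover-up: (3/100)/(w - 1) - (1/600)/(w + 9) + (1/75)/(w - 6) - (1/24)/(w - 3)


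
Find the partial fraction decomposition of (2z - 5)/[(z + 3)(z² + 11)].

At z=-3: A = (2·(-3) - 5)/((-3)² + 11) = -11/20. B = -A = 11/20, C = 2 - (-3)·A = 7/20
Result: (-11/20)/(z + 3) + ((11/20)z + 7/20)/(z² + 11)


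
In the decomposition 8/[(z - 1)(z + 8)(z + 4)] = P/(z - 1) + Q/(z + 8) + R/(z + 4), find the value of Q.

Cover-up at z = -8: Q = 8/[(-8 - 1)(-8 + 4)] = 8/[(-9)(-4)] = 8/36 = 2/9


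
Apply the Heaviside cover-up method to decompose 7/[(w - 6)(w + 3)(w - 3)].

Cover (w - 6), w=6: A = 7/[(6 + 3)(6 - 3)] = 7/27. Cover (w + 3), w=-3: B = 7/[(-3 - 6)(-3 - 3)] = 7/54. Cover (w - 3), w=3: C = 7/[(3 - 6)(3 + 3)] = -7/18.
Result: (7/27)/(w - 6) + (7/54)/(w + 3) - (7/18)/(w - 3)


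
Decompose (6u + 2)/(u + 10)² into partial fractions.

(6u + 2) = α(u + 10) + β. At u = -10: β = 6·(-10) + 2 = -58. Coeff of u: α = 6
Result: 6/(u + 10) - 58/(u + 10)²


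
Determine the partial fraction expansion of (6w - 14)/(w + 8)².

(6w - 14) = A(w + 8) + B. At w = -8: B = 6·(-8) - 14 = -62. Coeff of w: A = 6
Result: 6/(w + 8) - 62/(w + 8)²


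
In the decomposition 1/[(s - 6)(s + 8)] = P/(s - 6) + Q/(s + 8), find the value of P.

Cover-up at s = 6: P = 1/(6 + 8) = 1/14


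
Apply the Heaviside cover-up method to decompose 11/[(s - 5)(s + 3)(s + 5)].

Cover (s - 5), s=5: P = 11/[(5 + 3)(5 + 5)] = 11/80. Cover (s + 3), s=-3: Q = 11/[(-3 - 5)(-3 + 5)] = -11/16. Cover (s + 5), s=-5: R = 11/[(-5 - 5)(-5 + 3)] = 11/20.
Result: (11/80)/(s - 5) - (11/16)/(s + 3) + (11/20)/(s + 5)


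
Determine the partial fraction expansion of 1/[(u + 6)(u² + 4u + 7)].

Cover-up at u = -6: A = 1/((-6)² + 4·(-6) + 7) = 1/19. Then B = -A = -1/19, C = -A·(4 - 6) = 2/19
Result: (1/19)/(u + 6) - ((1/19)u - 2/19)/(u² + 4u + 7)


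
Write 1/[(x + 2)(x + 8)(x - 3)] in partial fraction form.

Using cover-up method: P = -1/30, Q = 1/66, R = 1/55
Result: (-1/30)/(x + 2) + (1/66)/(x + 8) + (1/55)/(x - 3)


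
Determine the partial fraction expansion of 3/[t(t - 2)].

3/t(t - 2) = P/t + Q/(t - 2). P = 3/(0 - 2) = -3/2, Q = 3/(2 - 0) = 3/2
Result: (-3/2)/t + (3/2)/(t - 2)


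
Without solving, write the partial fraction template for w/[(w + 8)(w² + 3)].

Linear + irreducible quadratic: A/(w + 8) + (Bw + C)/(w² + 3)


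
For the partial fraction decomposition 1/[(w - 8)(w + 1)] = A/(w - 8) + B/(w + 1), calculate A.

Cover-up at w = 8: A = 1/(8 + 1) = 1/9


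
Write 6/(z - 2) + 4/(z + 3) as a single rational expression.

Common denominator (z - 2)(z + 3). Numerator: 6(z + 3) + 4(z - 2) = (6z + 18) + (4z - 8) = 10z + 10
Result: (10z + 10)/[(z - 2)(z + 3)]


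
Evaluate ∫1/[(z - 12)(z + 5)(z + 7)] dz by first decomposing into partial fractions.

Cover-up: α = 1/323, β = -1/34, γ = 1/38. Decomposition: (1/323)/(z - 12) - (1/34)/(z + 5) + (1/38)/(z + 7). Integrate each term: (1/323) ln|(z - 12)| - (1/34) ln|(z + 5)| + (1/38) ln|(z + 7)| + C


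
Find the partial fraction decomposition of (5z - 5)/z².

(5z - 5) = Az + B. At z = 0: B = 5·0 - 5 = -5. Coeff of z: A = 5
Result: 5/z - 5/z²


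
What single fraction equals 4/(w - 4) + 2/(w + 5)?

Common denominator (w - 4)(w + 5). Numerator: 4(w + 5) + 2(w - 4) = (4w + 20) + (2w - 8) = 6w + 12
Result: (6w + 12)/[(w - 4)(w + 5)]


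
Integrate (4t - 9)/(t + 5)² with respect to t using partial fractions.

Decompose: A = 4, B = 4·(-5) - 9 = -29, so (4t - 9)/(t + 5)² = 4/(t + 5) - 29/(t + 5)². Integrate: ∫ A/(t + 5) dt = 4 ln|(t + 5)|; ∫ B/(t + 5)² dt = 29/(t + 5). Sum: 4 ln|(t + 5)| + 29/(t + 5) + C


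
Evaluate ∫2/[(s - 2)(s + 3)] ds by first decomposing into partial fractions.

Decompose: 2/[(s - 2)(s + 3)] = (2/5)/(s - 2) - (2/5)/(s + 3). Integrate each term: (2/5) ln|(s - 2)| - (2/5) ln|(s + 3)| + C


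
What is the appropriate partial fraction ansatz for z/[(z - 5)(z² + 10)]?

Linear + irreducible quadratic: P/(z - 5) + (Qz + R)/(z² + 10)


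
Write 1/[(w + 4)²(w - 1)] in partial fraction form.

Cover-up at w=1: γ = 1/(1 + 4)² = 1/25. Cover-up at w=-4: β = 1/(-4 - 1) = -1/5. Comparing w² coeff: α = -γ = -1/25
Result: (-1/25)/(w + 4) - (1/5)/(w + 4)² + (1/25)/(w - 1)


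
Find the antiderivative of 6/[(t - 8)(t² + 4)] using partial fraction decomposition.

Cover-up at t=8: P = 6/(8²+4) = 3/34. Coeff matching: Q = -3/34, R = -12/17. Decomposition: (3/34)/(t - 8) - ((3/34)t + 12/17)/(t² + 4). Integrate: linear → ln, quadratic → (1/2)ln + arctan: (3/34) ln|(t - 8)| - (3/68) ln(t² + 4) - (6/17) arctan(t/2) + C


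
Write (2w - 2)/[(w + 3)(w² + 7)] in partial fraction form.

At w=-3: P = (2·(-3) - 2)/((-3)² + 7) = -1/2. Q = -P = 1/2, R = 2 - (-3)·P = 1/2
Result: (-1/2)/(w + 3) + ((1/2)w + 1/2)/(w² + 7)


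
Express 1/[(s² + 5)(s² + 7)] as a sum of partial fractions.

Coefficient matching gives A = C = 0, B = 1/(7-5) = 1/2, D = -B = -1/2
Result: (1/2)/(s² + 5) - (1/2)/(s² + 7)


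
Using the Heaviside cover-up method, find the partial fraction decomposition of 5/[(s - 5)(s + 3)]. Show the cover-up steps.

Cover (s - 5): set s=5, get α = 5/(5 + 3) = 5/8. Cover (s + 3): set s=-3, get β = 5/(-3 - 5) = -5/8.
Result: (5/8)/(s - 5) - (5/8)/(s + 3)


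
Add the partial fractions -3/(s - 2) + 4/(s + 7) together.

Common denominator (s - 2)(s + 7). Numerator: -3(s + 7) + 4(s - 2) = (-3s - 21) + (4s - 8) = s - 29
Result: (s - 29)/[(s - 2)(s + 7)]


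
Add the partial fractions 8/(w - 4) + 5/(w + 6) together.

Common denominator (w - 4)(w + 6). Numerator: 8(w + 6) + 5(w - 4) = (8w + 48) + (5w - 20) = 13w + 28
Result: (13w + 28)/[(w - 4)(w + 6)]


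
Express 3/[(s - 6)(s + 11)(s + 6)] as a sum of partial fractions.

Using cover-up method: α = 1/68, β = 3/85, γ = -1/20
Result: (1/68)/(s - 6) + (3/85)/(s + 11) - (1/20)/(s + 6)


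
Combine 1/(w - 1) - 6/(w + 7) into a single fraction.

Common denominator (w - 1)(w + 7). Numerator: 1(w + 7) - 6(w - 1) = (w + 7) - (6w - 6) = -5w + 13
Result: (-5w + 13)/[(w - 1)(w + 7)]


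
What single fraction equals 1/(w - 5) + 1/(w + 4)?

Common denominator (w - 5)(w + 4). Numerator: 1(w + 4) + 1(w - 5) = (w + 4) + (w - 5) = 2w - 1
Result: (2w - 1)/[(w - 5)(w + 4)]


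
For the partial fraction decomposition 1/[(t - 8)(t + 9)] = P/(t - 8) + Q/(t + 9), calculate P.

Cover-up at t = 8: P = 1/(8 + 9) = 1/17


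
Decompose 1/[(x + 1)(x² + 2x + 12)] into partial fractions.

Cover-up at x = -1: A = 1/((-1)² + 2·(-1) + 12) = 1/11. Then B = -A = -1/11, C = -A·(2 - 1) = -1/11
Result: (1/11)/(x + 1) - ((1/11)x + 1/11)/(x² + 2x + 12)


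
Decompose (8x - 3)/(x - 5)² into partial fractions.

(8x - 3) = A(x - 5) + B. At x = 5: B = 8·5 - 3 = 37. Coeff of x: A = 8
Result: 8/(x - 5) + 37/(x - 5)²


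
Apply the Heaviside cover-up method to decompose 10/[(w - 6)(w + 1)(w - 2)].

Cover (w - 6), w=6: P = 10/[(6 + 1)(6 - 2)] = 5/14. Cover (w + 1), w=-1: Q = 10/[(-1 - 6)(-1 - 2)] = 10/21. Cover (w - 2), w=2: R = 10/[(2 - 6)(2 + 1)] = -5/6.
Result: (5/14)/(w - 6) + (10/21)/(w + 1) - (5/6)/(w - 2)


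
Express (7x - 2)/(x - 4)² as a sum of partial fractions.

(7x - 2) = α(x - 4) + β. At x = 4: β = 7·4 - 2 = 26. Coeff of x: α = 7
Result: 7/(x - 4) + 26/(x - 4)²


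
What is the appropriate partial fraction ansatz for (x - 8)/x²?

Repeated linear factor: A/x + B/x²


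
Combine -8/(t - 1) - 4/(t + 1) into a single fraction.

Common denominator (t - 1)(t + 1). Numerator: -8(t + 1) - 4(t - 1) = (-8t - 8) - (4t - 4) = -12t - 4
Result: (-12t - 4)/[(t - 1)(t + 1)]


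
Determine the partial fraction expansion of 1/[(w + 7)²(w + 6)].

Cover-up at w=-6: R = 1/(-6 + 7)² = 1. Cover-up at w=-7: Q = 1/(-7 + 6) = -1. Comparing w² coeff: P = -R = -1
Result: -1/(w + 7) - 1/(w + 7)² + 1/(w + 6)


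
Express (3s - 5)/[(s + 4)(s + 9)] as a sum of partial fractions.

At s=-4: P = (3·(-4) - 5)/(-4 + 9) = -17/5. At s=-9: Q = (3·(-9) - 5)/(-9 + 4) = 32/5
Result: (-17/5)/(s + 4) + (32/5)/(s + 9)


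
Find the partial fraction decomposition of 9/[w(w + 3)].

9/w(w + 3) = A/w + B/(w + 3). A = 9/(0 + 3) = 3, B = 9/(-3 - 0) = -3
Result: 3/w - 3/(w + 3)


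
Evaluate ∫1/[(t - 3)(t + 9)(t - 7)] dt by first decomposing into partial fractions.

Cover-up: α = -1/48, β = 1/192, γ = 1/64. Decomposition: (-1/48)/(t - 3) + (1/192)/(t + 9) + (1/64)/(t - 7). Integrate each term: (-1/48) ln|(t - 3)| + (1/192) ln|(t + 9)| + (1/64) ln|(t - 7)| + C


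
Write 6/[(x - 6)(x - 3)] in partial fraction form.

6/(x - 6)(x - 3) = α/(x - 6) + β/(x - 3). α = 6/(6 - 3) = 2, β = 6/(3 - 6) = -2
Result: 2/(x - 6) - 2/(x - 3)


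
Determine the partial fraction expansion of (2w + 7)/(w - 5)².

(2w + 7) = P(w - 5) + Q. At w = 5: Q = 2·5 + 7 = 17. Coeff of w: P = 2
Result: 2/(w - 5) + 17/(w - 5)²


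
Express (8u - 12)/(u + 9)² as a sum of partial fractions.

(8u - 12) = P(u + 9) + Q. At u = -9: Q = 8·(-9) - 12 = -84. Coeff of u: P = 8
Result: 8/(u + 9) - 84/(u + 9)²


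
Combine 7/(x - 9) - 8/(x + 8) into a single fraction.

Common denominator (x - 9)(x + 8). Numerator: 7(x + 8) - 8(x - 9) = (7x + 56) - (8x - 72) = -x + 128
Result: (-x + 128)/[(x - 9)(x + 8)]


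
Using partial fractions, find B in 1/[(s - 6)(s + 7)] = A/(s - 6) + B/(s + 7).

Cover-up at s = -7: B = 1/(-7 - 6) = -1/13


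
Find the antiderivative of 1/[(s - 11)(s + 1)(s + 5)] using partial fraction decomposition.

Cover-up: α = 1/192, β = -1/48, γ = 1/64. Decomposition: (1/192)/(s - 11) - (1/48)/(s + 1) + (1/64)/(s + 5). Integrate each term: (1/192) ln|(s - 11)| - (1/48) ln|(s + 1)| + (1/64) ln|(s + 5)| + C


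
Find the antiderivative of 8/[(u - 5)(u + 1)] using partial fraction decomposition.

Decompose: 8/[(u - 5)(u + 1)] = (4/3)/(u - 5) - (4/3)/(u + 1). Integrate each term: (4/3) ln|(u - 5)| - (4/3) ln|(u + 1)| + C


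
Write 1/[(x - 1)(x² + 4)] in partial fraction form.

Cover-up at x = 1: α = 1/(1² + 4) = 1/5. Then β = -α = -1/5, γ = -α·(0 + 1) = -1/5
Result: (1/5)/(x - 1) - ((1/5)x + 1/5)/(x² + 4)


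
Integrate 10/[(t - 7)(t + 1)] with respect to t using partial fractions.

Decompose: 10/[(t - 7)(t + 1)] = (5/4)/(t - 7) - (5/4)/(t + 1). Integrate each term: (5/4) ln|(t - 7)| - (5/4) ln|(t + 1)| + C


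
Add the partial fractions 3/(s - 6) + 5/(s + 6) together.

Common denominator (s - 6)(s + 6). Numerator: 3(s + 6) + 5(s - 6) = (3s + 18) + (5s - 30) = 8s - 12
Result: (8s - 12)/[(s - 6)(s + 6)]


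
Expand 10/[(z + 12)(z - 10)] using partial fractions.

10/(z + 12)(z - 10) = α/(z + 12) + β/(z - 10). α = 10/(-12 - 10) = -5/11, β = 10/(10 + 12) = 5/11
Result: (-5/11)/(z + 12) + (5/11)/(z - 10)


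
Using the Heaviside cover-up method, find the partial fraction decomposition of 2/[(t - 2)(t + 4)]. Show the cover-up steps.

Cover (t - 2): set t=2, get α = 2/(2 + 4) = 1/3. Cover (t + 4): set t=-4, get β = 2/(-4 - 2) = -1/3.
Result: (1/3)/(t - 2) - (1/3)/(t + 4)


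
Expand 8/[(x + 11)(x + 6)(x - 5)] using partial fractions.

Using cover-up method: P = 1/10, Q = -8/55, R = 1/22
Result: (1/10)/(x + 11) - (8/55)/(x + 6) + (1/22)/(x - 5)


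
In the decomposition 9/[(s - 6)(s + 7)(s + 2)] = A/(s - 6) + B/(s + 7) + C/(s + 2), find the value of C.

Cover-up at s = -2: C = 9/[(-2 - 6)(-2 + 7)] = 9/[(-8)(5)] = -9/40


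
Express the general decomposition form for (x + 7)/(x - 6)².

Repeated linear factor: A/(x - 6) + B/(x - 6)²


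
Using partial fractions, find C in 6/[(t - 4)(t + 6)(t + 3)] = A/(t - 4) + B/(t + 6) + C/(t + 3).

Cover-up at t = -3: C = 6/[(-3 - 4)(-3 + 6)] = 6/[(-7)(3)] = -6/21 = -2/7


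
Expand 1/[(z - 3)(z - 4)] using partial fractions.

1/(z - 3)(z - 4) = α/(z - 3) + β/(z - 4). α = 1/(3 - 4) = -1, β = 1/(4 - 3) = 1
Result: -1/(z - 3) + 1/(z - 4)


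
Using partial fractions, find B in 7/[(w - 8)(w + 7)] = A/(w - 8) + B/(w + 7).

Cover-up at w = -7: B = 7/(-7 - 8) = -7/15


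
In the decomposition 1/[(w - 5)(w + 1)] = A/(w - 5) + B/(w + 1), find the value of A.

Cover-up at w = 5: A = 1/(5 + 1) = 1/6


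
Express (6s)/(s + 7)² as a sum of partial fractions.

(6s) = A(s + 7) + B. At s = -7: B = 6·(-7) + 0 = -42. Coeff of s: A = 6
Result: 6/(s + 7) - 42/(s + 7)²


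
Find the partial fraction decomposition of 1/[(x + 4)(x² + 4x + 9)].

Cover-up at x = -4: α = 1/((-4)² + 4·(-4) + 9) = 1/9. Then β = -α = -1/9, γ = -α·(4 - 4) = 0
Result: (1/9)/(x + 4) - ((1/9)x)/(x² + 4x + 9)


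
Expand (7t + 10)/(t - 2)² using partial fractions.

(7t + 10) = α(t - 2) + β. At t = 2: β = 7·2 + 10 = 24. Coeff of t: α = 7
Result: 7/(t - 2) + 24/(t - 2)²


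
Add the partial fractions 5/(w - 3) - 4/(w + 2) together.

Common denominator (w - 3)(w + 2). Numerator: 5(w + 2) - 4(w - 3) = (5w + 10) - (4w - 12) = w + 22
Result: (w + 22)/[(w - 3)(w + 2)]


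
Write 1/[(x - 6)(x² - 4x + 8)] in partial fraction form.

Cover-up at x = 6: α = 1/(6² - 4·6 + 8) = 1/20. Then β = -α = -1/20, γ = -α·(-4 + 6) = -1/10
Result: (1/20)/(x - 6) - ((1/20)x + 1/10)/(x² - 4x + 8)


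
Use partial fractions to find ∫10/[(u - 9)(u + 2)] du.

Decompose: 10/[(u - 9)(u + 2)] = (10/11)/(u - 9) - (10/11)/(u + 2). Integrate each term: (10/11) ln|(u - 9)| - (10/11) ln|(u + 2)| + C


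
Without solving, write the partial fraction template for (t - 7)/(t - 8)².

Repeated linear factor: α/(t - 8) + β/(t - 8)²


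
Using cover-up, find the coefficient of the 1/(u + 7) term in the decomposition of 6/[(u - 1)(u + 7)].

Cover (u + 7), set u=-7: 6/((u - 1) at u=-7) = 6/(-8) = -3/4


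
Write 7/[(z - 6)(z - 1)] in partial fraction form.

7/(z - 6)(z - 1) = A/(z - 6) + B/(z - 1). A = 7/(6 - 1) = 7/5, B = 7/(1 - 6) = -7/5
Result: (7/5)/(z - 6) - (7/5)/(z - 1)


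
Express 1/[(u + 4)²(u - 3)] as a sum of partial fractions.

Cover-up at u=3: C = 1/(3 + 4)² = 1/49. Cover-up at u=-4: B = 1/(-4 - 3) = -1/7. Comparing u² coeff: A = -C = -1/49
Result: (-1/49)/(u + 4) - (1/7)/(u + 4)² + (1/49)/(u - 3)


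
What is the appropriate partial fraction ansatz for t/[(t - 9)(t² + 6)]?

Linear + irreducible quadratic: A/(t - 9) + (Bt + C)/(t² + 6)


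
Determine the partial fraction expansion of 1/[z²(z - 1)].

Cover-up at z=1: C = 1/(1 - 0)² = 1. Cover-up at z=0: B = 1/(0 - 1) = -1. Comparing z² coeff: A = -C = -1
Result: -1/z - 1/z² + 1/(z - 1)


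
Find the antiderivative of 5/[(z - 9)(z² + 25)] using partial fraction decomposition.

Cover-up at z=9: P = 5/(9²+25) = 5/106. Coeff matching: Q = -5/106, R = -45/106. Decomposition: (5/106)/(z - 9) - ((5/106)z + 45/106)/(z² + 25). Integrate: linear → ln, quadratic → (1/2)ln + arctan: (5/106) ln|(z - 9)| - (5/212) ln(z² + 25) - (9/106) arctan(z/5) + C


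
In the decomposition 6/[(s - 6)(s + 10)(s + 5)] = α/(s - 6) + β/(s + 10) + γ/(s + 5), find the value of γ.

Cover-up at s = -5: γ = 6/[(-5 - 6)(-5 + 10)] = 6/[(-11)(5)] = -6/55


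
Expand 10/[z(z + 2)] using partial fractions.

10/z(z + 2) = A/z + B/(z + 2). A = 10/(0 + 2) = 5, B = 10/(-2 - 0) = -5
Result: 5/z - 5/(z + 2)


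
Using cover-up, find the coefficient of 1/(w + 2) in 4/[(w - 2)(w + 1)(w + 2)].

Cover (w + 2), set w=-2: 4/[(-2 - 2)(-2 + 1)] = 1


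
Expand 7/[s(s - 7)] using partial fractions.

7/s(s - 7) = P/s + Q/(s - 7). P = 7/(0 - 7) = -1, Q = 7/(7 - 0) = 1
Result: -1/s + 1/(s - 7)


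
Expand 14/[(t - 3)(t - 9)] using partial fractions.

14/(t - 3)(t - 9) = α/(t - 3) + β/(t - 9). α = 14/(3 - 9) = -7/3, β = 14/(9 - 3) = 7/3
Result: (-7/3)/(t - 3) + (7/3)/(t - 9)


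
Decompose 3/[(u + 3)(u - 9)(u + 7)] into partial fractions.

Using cover-up method: A = -1/16, B = 1/64, C = 3/64
Result: (-1/16)/(u + 3) + (1/64)/(u - 9) + (3/64)/(u + 7)


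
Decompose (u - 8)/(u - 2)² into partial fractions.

(u - 8) = P(u - 2) + Q. At u = 2: Q = 1·2 - 8 = -6. Coeff of u: P = 1
Result: 1/(u - 2) - 6/(u - 2)²


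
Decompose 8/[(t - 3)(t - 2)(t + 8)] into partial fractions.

Using cover-up method: P = 8/11, Q = -4/5, R = 4/55
Result: (8/11)/(t - 3) - (4/5)/(t - 2) + (4/55)/(t + 8)


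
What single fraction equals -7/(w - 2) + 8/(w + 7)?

Common denominator (w - 2)(w + 7). Numerator: -7(w + 7) + 8(w - 2) = (-7w - 49) + (8w - 16) = w - 65
Result: (w - 65)/[(w - 2)(w + 7)]


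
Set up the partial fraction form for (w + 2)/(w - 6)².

Repeated linear factor: α/(w - 6) + β/(w - 6)²


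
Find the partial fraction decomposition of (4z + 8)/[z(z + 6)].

At z=0: P = (4·0 + 8)/(0 + 6) = 4/3. At z=-6: Q = (4·(-6) + 8)/(-6 - 0) = 8/3
Result: (4/3)/z + (8/3)/(z + 6)


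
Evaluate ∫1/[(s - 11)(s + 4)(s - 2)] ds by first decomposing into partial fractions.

Cover-up: α = 1/135, β = 1/90, γ = -1/54. Decomposition: (1/135)/(s - 11) + (1/90)/(s + 4) - (1/54)/(s - 2). Integrate each term: (1/135) ln|(s - 11)| + (1/90) ln|(s + 4)| - (1/54) ln|(s - 2)| + C


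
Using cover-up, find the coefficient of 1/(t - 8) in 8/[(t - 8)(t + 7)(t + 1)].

Cover (t - 8), set t=8: 8/[(8 + 7)(8 + 1)] = 8/135


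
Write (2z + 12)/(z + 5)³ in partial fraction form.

(2z + 12) = α(z + 5)² + β(z + 5) + γ. At z = -5: γ = 2·(-5) + 12 = 2. Coefficients: α = 0, β = 2
Result: 2/(z + 5)² + 2/(z + 5)³


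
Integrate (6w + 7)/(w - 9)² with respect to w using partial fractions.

Decompose: A = 6, B = 6·9 + 7 = 61, so (6w + 7)/(w - 9)² = 6/(w - 9) + 61/(w - 9)². Integrate: ∫ A/(w - 9) dw = 6 ln|(w - 9)|; ∫ B/(w - 9)² dw = -61/(w - 9). Sum: 6 ln|(w - 9)| - 61/(w - 9) + C


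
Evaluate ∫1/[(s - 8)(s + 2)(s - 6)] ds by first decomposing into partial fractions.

Cover-up: P = 1/20, Q = 1/80, R = -1/16. Decomposition: (1/20)/(s - 8) + (1/80)/(s + 2) - (1/16)/(s - 6). Integrate each term: (1/20) ln|(s - 8)| + (1/80) ln|(s + 2)| - (1/16) ln|(s - 6)| + C


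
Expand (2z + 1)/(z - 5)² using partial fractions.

(2z + 1) = P(z - 5) + Q. At z = 5: Q = 2·5 + 1 = 11. Coeff of z: P = 2
Result: 2/(z - 5) + 11/(z - 5)²


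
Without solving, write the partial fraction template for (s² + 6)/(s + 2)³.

Repeated linear factor (power 3): P/(s + 2) + Q/(s + 2)² + R/(s + 2)³


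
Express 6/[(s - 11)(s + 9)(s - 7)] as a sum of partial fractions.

Using cover-up method: α = 3/40, β = 3/160, γ = -3/32
Result: (3/40)/(s - 11) + (3/160)/(s + 9) - (3/32)/(s - 7)


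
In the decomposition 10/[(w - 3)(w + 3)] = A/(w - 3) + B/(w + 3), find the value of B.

Cover-up at w = -3: B = 10/(-3 - 3) = -10/6 = -5/3


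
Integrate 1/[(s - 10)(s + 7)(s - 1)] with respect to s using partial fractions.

Cover-up: P = 1/153, Q = 1/136, R = -1/72. Decomposition: (1/153)/(s - 10) + (1/136)/(s + 7) - (1/72)/(s - 1). Integrate each term: (1/153) ln|(s - 10)| + (1/136) ln|(s + 7)| - (1/72) ln|(s - 1)| + C


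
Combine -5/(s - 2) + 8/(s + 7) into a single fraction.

Common denominator (s - 2)(s + 7). Numerator: -5(s + 7) + 8(s - 2) = (-5s - 35) + (8s - 16) = 3s - 51
Result: (3s - 51)/[(s - 2)(s + 7)]


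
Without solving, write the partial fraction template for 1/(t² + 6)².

Repeated quadratic factor: (At + B)/(t² + 6) + (Ct + D)/(t² + 6)²


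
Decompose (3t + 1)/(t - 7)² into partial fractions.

(3t + 1) = α(t - 7) + β. At t = 7: β = 3·7 + 1 = 22. Coeff of t: α = 3
Result: 3/(t - 7) + 22/(t - 7)²


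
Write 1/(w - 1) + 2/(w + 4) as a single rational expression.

Common denominator (w - 1)(w + 4). Numerator: 1(w + 4) + 2(w - 1) = (w + 4) + (2w - 2) = 3w + 2
Result: (3w + 2)/[(w - 1)(w + 4)]


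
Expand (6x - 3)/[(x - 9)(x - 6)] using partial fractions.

At x=9: α = (6·9 - 3)/(9 - 6) = 17. At x=6: β = (6·6 - 3)/(6 - 9) = -11
Result: 17/(x - 9) - 11/(x - 6)


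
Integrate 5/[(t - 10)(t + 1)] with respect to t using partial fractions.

Decompose: 5/[(t - 10)(t + 1)] = (5/11)/(t - 10) - (5/11)/(t + 1). Integrate each term: (5/11) ln|(t - 10)| - (5/11) ln|(t + 1)| + C


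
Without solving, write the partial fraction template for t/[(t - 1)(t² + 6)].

Linear + irreducible quadratic: P/(t - 1) + (Qt + R)/(t² + 6)


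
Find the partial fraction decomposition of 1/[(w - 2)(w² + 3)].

Cover-up at w = 2: α = 1/(2² + 3) = 1/7. Then β = -α = -1/7, γ = -α·(0 + 2) = -2/7
Result: (1/7)/(w - 2) - ((1/7)w + 2/7)/(w² + 3)


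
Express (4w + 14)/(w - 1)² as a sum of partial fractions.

(4w + 14) = α(w - 1) + β. At w = 1: β = 4·1 + 14 = 18. Coeff of w: α = 4
Result: 4/(w - 1) + 18/(w - 1)²


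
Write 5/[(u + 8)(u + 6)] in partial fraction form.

5/(u + 8)(u + 6) = α/(u + 8) + β/(u + 6). α = 5/(-8 + 6) = -5/2, β = 5/(-6 + 8) = 5/2
Result: (-5/2)/(u + 8) + (5/2)/(u + 6)


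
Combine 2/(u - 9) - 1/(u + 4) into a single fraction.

Common denominator (u - 9)(u + 4). Numerator: 2(u + 4) - 1(u - 9) = (2u + 8) - (u - 9) = u + 17
Result: (u + 17)/[(u - 9)(u + 4)]


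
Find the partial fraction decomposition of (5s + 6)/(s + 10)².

(5s + 6) = P(s + 10) + Q. At s = -10: Q = 5·(-10) + 6 = -44. Coeff of s: P = 5
Result: 5/(s + 10) - 44/(s + 10)²


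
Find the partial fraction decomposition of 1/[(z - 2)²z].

Cover-up at z=0: R = 1/(0 - 2)² = 1/4. Cover-up at z=2: Q = 1/(2 - 0) = 1/2. Comparing z² coeff: P = -R = -1/4
Result: (-1/4)/(z - 2) + (1/2)/(z - 2)² + (1/4)/z


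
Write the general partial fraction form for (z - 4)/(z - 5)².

Repeated linear factor: A/(z - 5) + B/(z - 5)²


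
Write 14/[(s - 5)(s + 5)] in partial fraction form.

14/(s - 5)(s + 5) = P/(s - 5) + Q/(s + 5). P = 14/(5 + 5) = 7/5, Q = 14/(-5 - 5) = -7/5
Result: (7/5)/(s - 5) - (7/5)/(s + 5)


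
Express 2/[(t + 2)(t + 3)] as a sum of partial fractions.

2/(t + 2)(t + 3) = A/(t + 2) + B/(t + 3). A = 2/(-2 + 3) = 2, B = 2/(-3 + 2) = -2
Result: 2/(t + 2) - 2/(t + 3)


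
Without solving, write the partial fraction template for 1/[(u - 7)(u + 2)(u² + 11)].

Two linear + quadratic: α/(u - 7) + β/(u + 2) + (γu + δ)/(u² + 11)


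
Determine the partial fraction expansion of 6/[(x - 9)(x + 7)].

6/(x - 9)(x + 7) = P/(x - 9) + Q/(x + 7). P = 6/(9 + 7) = 3/8, Q = 6/(-7 - 9) = -3/8
Result: (3/8)/(x - 9) - (3/8)/(x + 7)


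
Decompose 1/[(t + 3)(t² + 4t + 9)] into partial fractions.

Cover-up at t = -3: A = 1/((-3)² + 4·(-3) + 9) = 1/6. Then B = -A = -1/6, C = -A·(4 - 3) = -1/6
Result: (1/6)/(t + 3) - ((1/6)t + 1/6)/(t² + 4t + 9)


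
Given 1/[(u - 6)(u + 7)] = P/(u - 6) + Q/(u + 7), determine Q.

Cover-up at u = -7: Q = 1/(-7 - 6) = -1/13


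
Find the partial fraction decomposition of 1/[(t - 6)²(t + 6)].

Cover-up at t=-6: R = 1/(-6 - 6)² = 1/144. Cover-up at t=6: Q = 1/(6 + 6) = 1/12. Comparing t² coeff: P = -R = -1/144
Result: (-1/144)/(t - 6) + (1/12)/(t - 6)² + (1/144)/(t + 6)


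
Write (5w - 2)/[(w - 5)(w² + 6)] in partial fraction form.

At w=5: P = (5·5 - 2)/(5² + 6) = 23/31. Q = -P = -23/31, R = 5 - 5·P = 40/31
Result: (23/31)/(w - 5) - ((23/31)w - 40/31)/(w² + 6)


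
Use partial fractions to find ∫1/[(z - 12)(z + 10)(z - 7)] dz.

Cover-up: A = 1/110, B = 1/374, C = -1/85. Decomposition: (1/110)/(z - 12) + (1/374)/(z + 10) - (1/85)/(z - 7). Integrate each term: (1/110) ln|(z - 12)| + (1/374) ln|(z + 10)| - (1/85) ln|(z - 7)| + C


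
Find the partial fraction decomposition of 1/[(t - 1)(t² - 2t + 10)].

Cover-up at t = 1: P = 1/(1² - 2·1 + 10) = 1/9. Then Q = -P = -1/9, R = -P·(-2 + 1) = 1/9
Result: (1/9)/(t - 1) - ((1/9)t - 1/9)/(t² - 2t + 10)


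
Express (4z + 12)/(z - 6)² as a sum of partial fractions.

(4z + 12) = A(z - 6) + B. At z = 6: B = 4·6 + 12 = 36. Coeff of z: A = 4
Result: 4/(z - 6) + 36/(z - 6)²


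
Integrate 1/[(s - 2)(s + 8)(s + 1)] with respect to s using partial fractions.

Cover-up: α = 1/30, β = 1/70, γ = -1/21. Decomposition: (1/30)/(s - 2) + (1/70)/(s + 8) - (1/21)/(s + 1). Integrate each term: (1/30) ln|(s - 2)| + (1/70) ln|(s + 8)| - (1/21) ln|(s + 1)| + C


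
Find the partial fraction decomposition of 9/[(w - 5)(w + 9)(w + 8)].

Using cover-up method: A = 9/182, B = 9/14, C = -9/13
Result: (9/182)/(w - 5) + (9/14)/(w + 9) - (9/13)/(w + 8)


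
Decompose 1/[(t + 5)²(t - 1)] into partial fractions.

Cover-up at t=1: C = 1/(1 + 5)² = 1/36. Cover-up at t=-5: B = 1/(-5 - 1) = -1/6. Comparing t² coeff: A = -C = -1/36
Result: (-1/36)/(t + 5) - (1/6)/(t + 5)² + (1/36)/(t - 1)


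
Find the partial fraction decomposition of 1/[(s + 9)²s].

Cover-up at s=0: C = 1/(0 + 9)² = 1/81. Cover-up at s=-9: B = 1/(-9 - 0) = -1/9. Comparing s² coeff: A = -C = -1/81
Result: (-1/81)/(s + 9) - (1/9)/(s + 9)² + (1/81)/s


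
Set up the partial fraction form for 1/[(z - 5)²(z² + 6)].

Repeated linear + quadratic: α/(z - 5) + β/(z - 5)² + (γz + δ)/(z² + 6)


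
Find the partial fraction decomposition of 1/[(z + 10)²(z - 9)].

Cover-up at z=9: R = 1/(9 + 10)² = 1/361. Cover-up at z=-10: Q = 1/(-10 - 9) = -1/19. Comparing z² coeff: P = -R = -1/361
Result: (-1/361)/(z + 10) - (1/19)/(z + 10)² + (1/361)/(z - 9)


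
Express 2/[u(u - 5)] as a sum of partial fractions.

2/u(u - 5) = α/u + β/(u - 5). α = 2/(0 - 5) = -2/5, β = 2/(5 - 0) = 2/5
Result: (-2/5)/u + (2/5)/(u - 5)


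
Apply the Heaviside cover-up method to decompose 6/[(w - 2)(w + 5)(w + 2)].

Cover (w - 2), w=2: α = 6/[(2 + 5)(2 + 2)] = 3/14. Cover (w + 5), w=-5: β = 6/[(-5 - 2)(-5 + 2)] = 2/7. Cover (w + 2), w=-2: γ = 6/[(-2 - 2)(-2 + 5)] = -1/2.
Result: (3/14)/(w - 2) + (2/7)/(w + 5) - (1/2)/(w + 2)


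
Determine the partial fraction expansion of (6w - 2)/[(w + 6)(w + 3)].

At w=-6: P = (6·(-6) - 2)/(-6 + 3) = 38/3. At w=-3: Q = (6·(-3) - 2)/(-3 + 6) = -20/3
Result: (38/3)/(w + 6) - (20/3)/(w + 3)


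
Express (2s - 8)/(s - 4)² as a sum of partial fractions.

(2s - 8) = α(s - 4) + β. At s = 4: β = 2·4 - 8 = 0. Coeff of s: α = 2
Result: 2/(s - 4)


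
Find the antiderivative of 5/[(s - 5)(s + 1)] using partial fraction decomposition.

Decompose: 5/[(s - 5)(s + 1)] = (5/6)/(s - 5) - (5/6)/(s + 1). Integrate each term: (5/6) ln|(s - 5)| - (5/6) ln|(s + 1)| + C


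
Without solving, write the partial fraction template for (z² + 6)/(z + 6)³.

Repeated linear factor (power 3): P/(z + 6) + Q/(z + 6)² + R/(z + 6)³


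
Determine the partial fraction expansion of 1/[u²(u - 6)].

Cover-up at u=6: γ = 1/(6 - 0)² = 1/36. Cover-up at u=0: β = 1/(0 - 6) = -1/6. Comparing u² coeff: α = -γ = -1/36
Result: (-1/36)/u - (1/6)/u² + (1/36)/(u - 6)


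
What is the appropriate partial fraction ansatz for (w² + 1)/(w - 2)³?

Repeated linear factor (power 3): P/(w - 2) + Q/(w - 2)² + R/(w - 2)³


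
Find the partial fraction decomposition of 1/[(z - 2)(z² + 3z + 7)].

Cover-up at z = 2: P = 1/(2² + 3·2 + 7) = 1/17. Then Q = -P = -1/17, R = -P·(3 + 2) = -5/17
Result: (1/17)/(z - 2) - ((1/17)z + 5/17)/(z² + 3z + 7)


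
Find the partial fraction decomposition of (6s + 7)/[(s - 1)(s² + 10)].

At s=1: A = (6·1 + 7)/(1² + 10) = 13/11. B = -A = -13/11, C = 6 - 1·A = 53/11
Result: (13/11)/(s - 1) - ((13/11)s - 53/11)/(s² + 10)


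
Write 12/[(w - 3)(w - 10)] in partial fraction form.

12/(w - 3)(w - 10) = α/(w - 3) + β/(w - 10). α = 12/(3 - 10) = -12/7, β = 12/(10 - 3) = 12/7
Result: (-12/7)/(w - 3) + (12/7)/(w - 10)


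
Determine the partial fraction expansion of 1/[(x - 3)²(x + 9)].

Cover-up at x=-9: R = 1/(-9 - 3)² = 1/144. Cover-up at x=3: Q = 1/(3 + 9) = 1/12. Comparing x² coeff: P = -R = -1/144
Result: (-1/144)/(x - 3) + (1/12)/(x - 3)² + (1/144)/(x + 9)


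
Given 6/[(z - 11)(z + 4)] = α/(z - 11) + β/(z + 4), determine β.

Cover-up at z = -4: β = 6/(-4 - 11) = -6/15 = -2/5


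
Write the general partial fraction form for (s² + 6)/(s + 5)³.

Repeated linear factor (power 3): α/(s + 5) + β/(s + 5)² + γ/(s + 5)³


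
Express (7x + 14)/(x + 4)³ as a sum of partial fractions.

(7x + 14) = α(x + 4)² + β(x + 4) + γ. At x = -4: γ = 7·(-4) + 14 = -14. Coefficients: α = 0, β = 7
Result: 7/(x + 4)² - 14/(x + 4)³


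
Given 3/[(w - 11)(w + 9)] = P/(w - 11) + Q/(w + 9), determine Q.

Cover-up at w = -9: Q = 3/(-9 - 11) = -3/20


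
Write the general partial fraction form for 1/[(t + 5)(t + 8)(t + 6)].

Three distinct linear factors: P/(t + 5) + Q/(t + 8) + R/(t + 6)


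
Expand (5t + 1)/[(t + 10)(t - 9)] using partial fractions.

At t=-10: P = (5·(-10) + 1)/(-10 - 9) = 49/19. At t=9: Q = (5·9 + 1)/(9 + 10) = 46/19
Result: (49/19)/(t + 10) + (46/19)/(t - 9)


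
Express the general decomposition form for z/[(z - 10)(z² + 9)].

Linear + irreducible quadratic: P/(z - 10) + (Qz + R)/(z² + 9)


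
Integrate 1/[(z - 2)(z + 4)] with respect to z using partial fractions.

Decompose: 1/[(z - 2)(z + 4)] = (1/6)/(z - 2) - (1/6)/(z + 4). Integrate each term: (1/6) ln|(z - 2)| - (1/6) ln|(z + 4)| + C


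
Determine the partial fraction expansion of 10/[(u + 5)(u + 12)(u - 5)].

Using cover-up method: P = -1/7, Q = 10/119, R = 1/17
Result: (-1/7)/(u + 5) + (10/119)/(u + 12) + (1/17)/(u - 5)


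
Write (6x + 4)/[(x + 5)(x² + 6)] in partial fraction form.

At x=-5: α = (6·(-5) + 4)/((-5)² + 6) = -26/31. β = -α = 26/31, γ = 6 - (-5)·α = 56/31
Result: (-26/31)/(x + 5) + ((26/31)x + 56/31)/(x² + 6)


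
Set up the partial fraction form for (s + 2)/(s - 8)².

Repeated linear factor: A/(s - 8) + B/(s - 8)²


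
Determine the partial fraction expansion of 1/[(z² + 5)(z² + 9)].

Coefficient matching gives P = R = 0, Q = 1/(9-5) = 1/4, S = -Q = -1/4
Result: (1/4)/(z² + 5) - (1/4)/(z² + 9)


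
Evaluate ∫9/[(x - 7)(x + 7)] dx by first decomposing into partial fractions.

Decompose: 9/[(x - 7)(x + 7)] = (9/14)/(x - 7) - (9/14)/(x + 7). Integrate each term: (9/14) ln|(x - 7)| - (9/14) ln|(x + 7)| + C


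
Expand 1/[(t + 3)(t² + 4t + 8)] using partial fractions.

Cover-up at t = -3: α = 1/((-3)² + 4·(-3) + 8) = 1/5. Then β = -α = -1/5, γ = -α·(4 - 3) = -1/5
Result: (1/5)/(t + 3) - ((1/5)t + 1/5)/(t² + 4t + 8)


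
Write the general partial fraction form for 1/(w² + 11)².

Repeated quadratic factor: (αw + β)/(w² + 11) + (γw + δ)/(w² + 11)²


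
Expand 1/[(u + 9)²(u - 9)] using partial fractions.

Cover-up at u=9: R = 1/(9 + 9)² = 1/324. Cover-up at u=-9: Q = 1/(-9 - 9) = -1/18. Comparing u² coeff: P = -R = -1/324
Result: (-1/324)/(u + 9) - (1/18)/(u + 9)² + (1/324)/(u - 9)


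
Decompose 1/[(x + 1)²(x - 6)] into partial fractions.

Cover-up at x=6: R = 1/(6 + 1)² = 1/49. Cover-up at x=-1: Q = 1/(-1 - 6) = -1/7. Comparing x² coeff: P = -R = -1/49
Result: (-1/49)/(x + 1) - (1/7)/(x + 1)² + (1/49)/(x - 6)


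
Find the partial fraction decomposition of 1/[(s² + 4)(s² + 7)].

Coefficient matching gives P = R = 0, Q = 1/(7-4) = 1/3, S = -Q = -1/3
Result: (1/3)/(s² + 4) - (1/3)/(s² + 7)


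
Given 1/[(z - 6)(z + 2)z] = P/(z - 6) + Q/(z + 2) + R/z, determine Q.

Cover-up at z = -2: Q = 1/[(-2 - 6)(-2 - 0)] = 1/[(-8)(-2)] = 1/16


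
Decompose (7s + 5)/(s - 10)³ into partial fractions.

(7s + 5) = A(s - 10)² + B(s - 10) + C. At s = 10: C = 7·10 + 5 = 75. Coefficients: A = 0, B = 7
Result: 7/(s - 10)² + 75/(s - 10)³


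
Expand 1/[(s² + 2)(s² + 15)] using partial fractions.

Coefficient matching gives P = R = 0, Q = 1/(15-2) = 1/13, S = -Q = -1/13
Result: (1/13)/(s² + 2) - (1/13)/(s² + 15)


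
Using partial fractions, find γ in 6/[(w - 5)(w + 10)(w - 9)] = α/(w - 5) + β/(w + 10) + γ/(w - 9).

Cover-up at w = 9: γ = 6/[(9 - 5)(9 + 10)] = 6/[(4)(19)] = 6/76 = 3/38


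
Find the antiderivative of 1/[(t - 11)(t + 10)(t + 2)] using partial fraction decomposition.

Cover-up: A = 1/273, B = 1/168, C = -1/104. Decomposition: (1/273)/(t - 11) + (1/168)/(t + 10) - (1/104)/(t + 2). Integrate each term: (1/273) ln|(t - 11)| + (1/168) ln|(t + 10)| - (1/104) ln|(t + 2)| + C


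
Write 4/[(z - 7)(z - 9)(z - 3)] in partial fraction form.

Using cover-up method: A = -1/2, B = 1/3, C = 1/6
Result: (-1/2)/(z - 7) + (1/3)/(z - 9) + (1/6)/(z - 3)


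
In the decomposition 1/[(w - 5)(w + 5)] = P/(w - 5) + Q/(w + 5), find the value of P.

Cover-up at w = 5: P = 1/(5 + 5) = 1/10


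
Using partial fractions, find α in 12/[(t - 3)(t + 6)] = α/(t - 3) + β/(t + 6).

Cover-up at t = 3: α = 12/(3 + 6) = 12/9 = 4/3


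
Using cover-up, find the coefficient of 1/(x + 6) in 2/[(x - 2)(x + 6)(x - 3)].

Cover (x + 6), set x=-6: 2/[(-6 - 2)(-6 - 3)] = 1/36


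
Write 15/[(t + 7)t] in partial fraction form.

15/(t + 7)t = A/(t + 7) + B/t. A = 15/(-7 - 0) = -15/7, B = 15/(0 + 7) = 15/7
Result: (-15/7)/(t + 7) + (15/7)/t
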